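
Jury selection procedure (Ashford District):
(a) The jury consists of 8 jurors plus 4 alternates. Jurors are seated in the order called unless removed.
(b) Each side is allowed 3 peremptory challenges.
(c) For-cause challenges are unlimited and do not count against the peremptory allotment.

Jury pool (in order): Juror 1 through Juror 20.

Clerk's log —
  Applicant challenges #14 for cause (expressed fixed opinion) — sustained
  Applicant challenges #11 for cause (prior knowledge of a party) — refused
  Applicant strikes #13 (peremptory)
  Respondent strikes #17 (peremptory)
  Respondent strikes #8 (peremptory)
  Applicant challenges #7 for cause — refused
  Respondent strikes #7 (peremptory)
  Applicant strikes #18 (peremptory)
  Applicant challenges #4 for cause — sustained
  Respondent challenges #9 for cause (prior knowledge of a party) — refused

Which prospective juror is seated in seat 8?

11

Removed: #4, #7, #8, #13, #14, #17, #18. (#9, #11 stay — for-cause denied.)
Seating in order: seats 1–8 → #1, #2, #3, #5, #6, #9, #10, #11; alternates → #12, #15, #16, #19.
So seat 8 is #11.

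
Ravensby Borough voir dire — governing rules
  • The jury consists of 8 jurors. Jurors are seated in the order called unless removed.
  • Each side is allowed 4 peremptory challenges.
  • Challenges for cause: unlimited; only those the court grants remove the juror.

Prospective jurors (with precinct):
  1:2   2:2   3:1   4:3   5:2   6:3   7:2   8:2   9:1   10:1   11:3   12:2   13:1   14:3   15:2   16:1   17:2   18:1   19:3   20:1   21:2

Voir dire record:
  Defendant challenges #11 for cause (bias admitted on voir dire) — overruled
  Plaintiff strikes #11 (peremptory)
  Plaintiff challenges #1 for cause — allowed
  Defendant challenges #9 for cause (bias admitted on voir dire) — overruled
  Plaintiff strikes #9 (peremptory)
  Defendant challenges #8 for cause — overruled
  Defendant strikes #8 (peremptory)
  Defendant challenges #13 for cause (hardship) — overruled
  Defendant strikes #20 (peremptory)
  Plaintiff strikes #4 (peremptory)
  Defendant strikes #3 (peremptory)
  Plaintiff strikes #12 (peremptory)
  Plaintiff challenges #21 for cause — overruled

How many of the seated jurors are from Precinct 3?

Removed: #1, #3, #4, #8, #9, #11, #12, #20.
Seated jurors 1–8: #2, #5, #6, #7, #10, #13, #14, #15.
Of those, in Precinct 3: #6, #14 → 2.

2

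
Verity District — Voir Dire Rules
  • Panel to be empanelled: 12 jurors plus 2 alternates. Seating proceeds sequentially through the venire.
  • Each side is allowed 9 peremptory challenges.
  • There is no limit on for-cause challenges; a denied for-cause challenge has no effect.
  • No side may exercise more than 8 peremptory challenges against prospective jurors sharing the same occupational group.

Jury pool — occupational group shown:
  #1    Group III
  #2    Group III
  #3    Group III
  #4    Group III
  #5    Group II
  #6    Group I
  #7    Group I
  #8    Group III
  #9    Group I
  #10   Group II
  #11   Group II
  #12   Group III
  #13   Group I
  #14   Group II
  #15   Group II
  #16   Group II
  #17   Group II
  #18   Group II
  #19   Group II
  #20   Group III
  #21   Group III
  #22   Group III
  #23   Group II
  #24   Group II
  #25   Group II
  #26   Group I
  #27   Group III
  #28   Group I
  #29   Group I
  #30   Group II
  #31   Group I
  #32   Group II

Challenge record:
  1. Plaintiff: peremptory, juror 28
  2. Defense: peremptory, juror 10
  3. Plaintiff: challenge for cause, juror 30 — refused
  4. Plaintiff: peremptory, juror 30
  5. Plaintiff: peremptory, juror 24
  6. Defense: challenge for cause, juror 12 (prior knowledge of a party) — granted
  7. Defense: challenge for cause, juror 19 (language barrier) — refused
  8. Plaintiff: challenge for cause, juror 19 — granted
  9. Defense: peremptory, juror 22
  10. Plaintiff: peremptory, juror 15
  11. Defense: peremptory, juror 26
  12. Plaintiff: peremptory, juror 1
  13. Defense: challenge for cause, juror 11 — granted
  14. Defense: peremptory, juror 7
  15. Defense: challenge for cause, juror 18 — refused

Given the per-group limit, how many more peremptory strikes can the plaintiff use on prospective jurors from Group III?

Plaintiff peremptories so far: #28, #30, #24, #15, #1 — 5 of 9 used, 4 left overall.
Against Group III: #1 — 1 used; per-group cap 8 leaves 7.
Binding limit: min(4, 7) = 4.

4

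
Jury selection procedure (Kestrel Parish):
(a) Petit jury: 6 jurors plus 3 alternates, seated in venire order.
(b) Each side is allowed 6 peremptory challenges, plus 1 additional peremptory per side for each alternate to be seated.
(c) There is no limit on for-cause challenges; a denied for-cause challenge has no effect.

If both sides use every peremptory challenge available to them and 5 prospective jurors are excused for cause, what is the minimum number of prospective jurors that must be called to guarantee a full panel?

32

Seats to fill: 6 + 3 alternates = 9.
Peremptories: 6 + 1×3 = 9 per side × 2 sides = 18.
For-cause removals: 5.
Minimum venire: 9 + 18 + 5 = 32.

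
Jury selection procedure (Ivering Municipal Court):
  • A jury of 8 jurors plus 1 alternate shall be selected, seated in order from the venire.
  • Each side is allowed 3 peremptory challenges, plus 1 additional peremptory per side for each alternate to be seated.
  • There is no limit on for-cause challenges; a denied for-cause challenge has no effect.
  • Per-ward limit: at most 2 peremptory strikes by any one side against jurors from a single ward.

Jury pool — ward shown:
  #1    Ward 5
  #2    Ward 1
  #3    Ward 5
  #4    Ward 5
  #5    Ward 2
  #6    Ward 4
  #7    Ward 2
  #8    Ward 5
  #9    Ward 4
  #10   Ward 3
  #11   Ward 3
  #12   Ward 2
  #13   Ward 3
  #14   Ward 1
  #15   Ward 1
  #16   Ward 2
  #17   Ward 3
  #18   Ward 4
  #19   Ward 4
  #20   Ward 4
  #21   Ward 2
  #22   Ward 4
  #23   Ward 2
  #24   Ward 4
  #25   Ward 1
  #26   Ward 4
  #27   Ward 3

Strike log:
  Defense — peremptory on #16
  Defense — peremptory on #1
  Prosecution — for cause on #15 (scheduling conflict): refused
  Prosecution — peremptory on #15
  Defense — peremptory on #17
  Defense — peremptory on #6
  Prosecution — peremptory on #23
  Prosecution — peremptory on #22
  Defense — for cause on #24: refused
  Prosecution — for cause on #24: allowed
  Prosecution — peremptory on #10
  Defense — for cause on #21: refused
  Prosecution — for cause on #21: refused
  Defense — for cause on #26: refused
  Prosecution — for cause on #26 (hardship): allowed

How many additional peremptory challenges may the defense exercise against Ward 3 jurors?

0

Defense peremptories so far: #16, #1, #17, #6 — 4 of 4 used, 0 left overall.
Against Ward 3: #17 — 1 used; per-ward cap 2 leaves 1.
Binding limit: min(0, 1) = 0.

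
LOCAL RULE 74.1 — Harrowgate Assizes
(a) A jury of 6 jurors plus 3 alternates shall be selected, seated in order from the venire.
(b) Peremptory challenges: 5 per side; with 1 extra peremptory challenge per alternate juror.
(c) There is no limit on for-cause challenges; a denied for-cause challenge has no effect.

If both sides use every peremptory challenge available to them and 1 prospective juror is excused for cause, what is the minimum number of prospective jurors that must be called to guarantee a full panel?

Seats to fill: 6 + 3 alternates = 9.
Peremptories: 5 + 1×3 = 8 per side × 2 sides = 16.
For-cause removals: 1.
Minimum venire: 9 + 16 + 1 = 26.

26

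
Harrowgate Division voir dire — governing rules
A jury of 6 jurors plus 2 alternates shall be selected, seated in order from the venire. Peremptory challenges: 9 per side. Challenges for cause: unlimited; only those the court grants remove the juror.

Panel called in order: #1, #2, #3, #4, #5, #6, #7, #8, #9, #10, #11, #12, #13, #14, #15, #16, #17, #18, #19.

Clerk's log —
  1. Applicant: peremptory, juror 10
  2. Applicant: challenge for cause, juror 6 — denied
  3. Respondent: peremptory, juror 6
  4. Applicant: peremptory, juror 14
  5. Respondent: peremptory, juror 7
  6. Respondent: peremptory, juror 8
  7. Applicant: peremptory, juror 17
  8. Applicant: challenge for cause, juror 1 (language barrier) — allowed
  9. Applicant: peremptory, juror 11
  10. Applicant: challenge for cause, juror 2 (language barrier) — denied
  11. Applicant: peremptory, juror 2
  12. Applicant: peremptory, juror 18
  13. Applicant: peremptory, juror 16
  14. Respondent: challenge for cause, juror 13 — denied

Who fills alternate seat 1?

Removed: #1, #2, #6, #7, #8, #10, #11, #14, #16, #17, #18. (#13 stays — for-cause denied.)
Seating in order: seats 1–6 → #3, #4, #5, #9, #12, #13; alternates → #15, #19.
So alternate 1 is #15.

15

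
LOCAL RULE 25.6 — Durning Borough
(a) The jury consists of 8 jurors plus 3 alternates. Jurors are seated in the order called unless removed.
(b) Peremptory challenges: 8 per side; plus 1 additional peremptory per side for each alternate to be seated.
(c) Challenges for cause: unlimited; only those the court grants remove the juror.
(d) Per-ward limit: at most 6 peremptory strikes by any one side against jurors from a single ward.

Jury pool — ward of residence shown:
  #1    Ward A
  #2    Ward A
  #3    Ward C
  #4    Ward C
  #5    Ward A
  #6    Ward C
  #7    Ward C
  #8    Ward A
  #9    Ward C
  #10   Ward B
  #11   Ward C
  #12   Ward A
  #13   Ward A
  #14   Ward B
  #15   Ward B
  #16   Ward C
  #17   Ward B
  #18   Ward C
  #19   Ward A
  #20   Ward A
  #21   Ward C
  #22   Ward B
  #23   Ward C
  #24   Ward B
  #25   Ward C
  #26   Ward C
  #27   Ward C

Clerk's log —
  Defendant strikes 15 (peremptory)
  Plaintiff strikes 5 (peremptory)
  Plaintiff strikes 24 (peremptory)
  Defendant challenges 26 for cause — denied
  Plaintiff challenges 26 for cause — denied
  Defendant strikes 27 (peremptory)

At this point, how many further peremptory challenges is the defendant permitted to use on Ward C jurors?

5

Defendant peremptories so far: #15, #27 — 2 of 11 used, 9 left overall.
Against Ward C: #27 — 1 used; per-ward cap 6 leaves 5.
Binding limit: min(9, 5) = 5.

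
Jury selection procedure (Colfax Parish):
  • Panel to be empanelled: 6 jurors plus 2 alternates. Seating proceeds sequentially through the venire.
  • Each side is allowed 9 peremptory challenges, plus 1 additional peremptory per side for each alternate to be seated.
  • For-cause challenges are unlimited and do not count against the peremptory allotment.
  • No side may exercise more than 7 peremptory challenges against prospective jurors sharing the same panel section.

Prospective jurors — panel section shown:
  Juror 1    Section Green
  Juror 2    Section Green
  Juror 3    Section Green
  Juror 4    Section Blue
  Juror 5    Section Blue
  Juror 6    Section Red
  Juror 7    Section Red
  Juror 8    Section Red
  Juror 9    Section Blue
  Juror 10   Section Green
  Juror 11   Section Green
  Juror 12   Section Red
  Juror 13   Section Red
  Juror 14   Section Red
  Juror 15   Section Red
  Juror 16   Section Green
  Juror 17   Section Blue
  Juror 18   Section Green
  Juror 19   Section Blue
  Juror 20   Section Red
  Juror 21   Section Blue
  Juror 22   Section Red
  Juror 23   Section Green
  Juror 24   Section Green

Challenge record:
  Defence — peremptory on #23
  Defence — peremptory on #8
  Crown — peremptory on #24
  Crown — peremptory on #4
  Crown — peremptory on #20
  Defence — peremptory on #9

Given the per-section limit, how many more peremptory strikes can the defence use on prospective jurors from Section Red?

6

Defence peremptories so far: #23, #8, #9 — 3 of 11 used, 8 left overall.
Against Section Red: #8 — 1 used; per-section cap 7 leaves 6.
Binding limit: min(8, 6) = 6.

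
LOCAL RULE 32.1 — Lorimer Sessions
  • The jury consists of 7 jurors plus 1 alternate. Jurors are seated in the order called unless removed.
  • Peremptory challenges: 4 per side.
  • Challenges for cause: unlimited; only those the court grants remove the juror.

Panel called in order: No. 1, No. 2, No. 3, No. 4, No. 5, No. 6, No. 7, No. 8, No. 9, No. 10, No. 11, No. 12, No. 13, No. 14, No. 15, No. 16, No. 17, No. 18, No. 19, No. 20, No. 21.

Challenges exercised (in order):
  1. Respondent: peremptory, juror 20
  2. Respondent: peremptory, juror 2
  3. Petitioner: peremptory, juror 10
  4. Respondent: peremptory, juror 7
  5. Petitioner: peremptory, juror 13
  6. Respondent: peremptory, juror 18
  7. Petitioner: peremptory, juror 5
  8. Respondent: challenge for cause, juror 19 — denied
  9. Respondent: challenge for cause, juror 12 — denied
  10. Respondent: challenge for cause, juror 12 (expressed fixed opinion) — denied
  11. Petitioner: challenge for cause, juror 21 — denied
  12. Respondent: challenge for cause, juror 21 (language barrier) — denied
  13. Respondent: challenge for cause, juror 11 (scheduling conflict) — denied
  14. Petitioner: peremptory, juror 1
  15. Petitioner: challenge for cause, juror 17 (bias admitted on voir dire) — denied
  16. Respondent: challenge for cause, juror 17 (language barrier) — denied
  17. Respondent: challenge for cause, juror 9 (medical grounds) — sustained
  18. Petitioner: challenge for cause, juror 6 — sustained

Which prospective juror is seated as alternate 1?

Removed: #1, #2, #5, #6, #7, #9, #10, #13, #18, #20. (#11, #12, #17, #19, #21 stay — for-cause denied.)
Filling seats in venire order through position 8: #3, #4, #8, #11, #12, #14, #15, #16.
So alternate 1 is #16.

16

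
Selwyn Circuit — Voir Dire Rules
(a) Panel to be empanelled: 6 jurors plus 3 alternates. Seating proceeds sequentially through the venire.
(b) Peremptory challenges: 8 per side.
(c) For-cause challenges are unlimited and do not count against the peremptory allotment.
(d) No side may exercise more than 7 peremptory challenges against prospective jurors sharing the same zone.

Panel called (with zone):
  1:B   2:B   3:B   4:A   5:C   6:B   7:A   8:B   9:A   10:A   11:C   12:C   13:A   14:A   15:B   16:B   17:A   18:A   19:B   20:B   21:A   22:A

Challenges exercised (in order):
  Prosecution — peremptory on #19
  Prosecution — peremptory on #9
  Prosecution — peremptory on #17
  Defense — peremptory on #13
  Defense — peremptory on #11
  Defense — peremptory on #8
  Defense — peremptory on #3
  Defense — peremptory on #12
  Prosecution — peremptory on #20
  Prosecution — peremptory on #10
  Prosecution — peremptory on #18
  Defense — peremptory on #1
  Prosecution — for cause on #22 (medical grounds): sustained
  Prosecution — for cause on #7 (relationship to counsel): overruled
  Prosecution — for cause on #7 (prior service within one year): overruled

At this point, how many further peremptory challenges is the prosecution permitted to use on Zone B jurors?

Prosecution peremptories so far: #19, #9, #17, #20, #10, #18 — 6 of 8 used, 2 left overall.
Against Zone B: #19, #20 — 2 used; per-zone cap 7 leaves 5.
Binding limit: min(2, 5) = 2.

2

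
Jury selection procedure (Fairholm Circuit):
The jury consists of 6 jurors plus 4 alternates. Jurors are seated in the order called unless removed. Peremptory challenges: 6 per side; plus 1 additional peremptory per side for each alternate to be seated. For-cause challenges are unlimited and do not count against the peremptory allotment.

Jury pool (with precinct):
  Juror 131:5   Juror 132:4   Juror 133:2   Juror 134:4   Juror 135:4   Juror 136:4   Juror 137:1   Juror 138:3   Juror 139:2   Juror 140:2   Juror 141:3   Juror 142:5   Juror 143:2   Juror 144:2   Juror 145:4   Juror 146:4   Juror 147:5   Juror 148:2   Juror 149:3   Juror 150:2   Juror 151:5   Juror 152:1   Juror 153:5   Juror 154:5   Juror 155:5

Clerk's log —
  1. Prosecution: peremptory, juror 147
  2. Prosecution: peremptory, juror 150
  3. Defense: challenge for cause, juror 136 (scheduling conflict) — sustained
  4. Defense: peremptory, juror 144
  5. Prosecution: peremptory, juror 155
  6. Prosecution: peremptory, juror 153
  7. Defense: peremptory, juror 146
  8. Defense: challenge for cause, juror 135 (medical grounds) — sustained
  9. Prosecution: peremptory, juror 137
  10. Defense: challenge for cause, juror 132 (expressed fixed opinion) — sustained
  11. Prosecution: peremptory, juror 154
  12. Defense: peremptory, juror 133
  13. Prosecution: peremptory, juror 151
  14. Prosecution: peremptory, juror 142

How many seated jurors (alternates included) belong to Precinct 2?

4

Removed: #132, #133, #135, #136, #137, #142, #144, #146, #147, #150, #151, #153, #154, #155.
Seated (10 incl. alternates): #131, #134, #138, #139, #140, #141, #143, #145, #148, #149.
Of those, in Precinct 2: #139, #140, #143, #148 → 4.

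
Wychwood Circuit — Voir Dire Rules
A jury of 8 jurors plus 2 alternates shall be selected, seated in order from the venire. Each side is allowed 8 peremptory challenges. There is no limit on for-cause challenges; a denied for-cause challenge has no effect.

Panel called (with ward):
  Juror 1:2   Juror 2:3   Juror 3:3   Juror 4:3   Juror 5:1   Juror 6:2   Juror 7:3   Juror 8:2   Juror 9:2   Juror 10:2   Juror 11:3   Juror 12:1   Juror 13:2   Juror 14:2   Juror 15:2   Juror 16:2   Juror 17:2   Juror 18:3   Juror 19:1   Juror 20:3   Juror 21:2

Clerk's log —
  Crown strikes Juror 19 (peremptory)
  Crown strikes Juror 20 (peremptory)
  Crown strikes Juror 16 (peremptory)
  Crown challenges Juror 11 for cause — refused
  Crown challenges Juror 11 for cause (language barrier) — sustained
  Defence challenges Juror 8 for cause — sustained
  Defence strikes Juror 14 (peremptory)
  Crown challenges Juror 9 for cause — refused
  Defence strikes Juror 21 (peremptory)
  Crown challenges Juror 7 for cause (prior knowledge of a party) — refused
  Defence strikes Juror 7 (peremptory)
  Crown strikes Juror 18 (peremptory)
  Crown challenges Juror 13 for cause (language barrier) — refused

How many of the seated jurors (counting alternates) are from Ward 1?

Removed: #7, #8, #11, #14, #16, #18, #19, #20, #21.
Seated (10 incl. alternates): #1, #2, #3, #4, #5, #6, #9, #10, #12, #13.
Of those, in Ward 1: #5, #12 → 2.

2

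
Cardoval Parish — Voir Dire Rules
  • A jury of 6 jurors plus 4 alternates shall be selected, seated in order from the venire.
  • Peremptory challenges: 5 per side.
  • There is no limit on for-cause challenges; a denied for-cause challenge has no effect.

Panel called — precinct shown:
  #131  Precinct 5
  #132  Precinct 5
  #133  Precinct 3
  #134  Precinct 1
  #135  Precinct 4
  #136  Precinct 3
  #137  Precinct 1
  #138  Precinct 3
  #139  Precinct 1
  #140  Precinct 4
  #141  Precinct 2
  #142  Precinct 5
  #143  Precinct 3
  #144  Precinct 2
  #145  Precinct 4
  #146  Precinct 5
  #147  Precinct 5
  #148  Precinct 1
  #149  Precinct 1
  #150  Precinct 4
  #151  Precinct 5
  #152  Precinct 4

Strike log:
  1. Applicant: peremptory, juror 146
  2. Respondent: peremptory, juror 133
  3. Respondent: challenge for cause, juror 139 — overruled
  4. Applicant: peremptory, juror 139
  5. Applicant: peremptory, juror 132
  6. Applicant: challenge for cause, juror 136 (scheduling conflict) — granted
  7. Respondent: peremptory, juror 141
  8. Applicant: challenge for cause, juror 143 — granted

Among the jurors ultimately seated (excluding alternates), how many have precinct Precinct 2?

0

Removed: #132, #133, #136, #139, #141, #143, #146.
Seated jurors 1–6: #131, #134, #135, #137, #138, #140 (alternates #142, #144, #145, #147 not counted).
None of those are in Precinct 2 → 0.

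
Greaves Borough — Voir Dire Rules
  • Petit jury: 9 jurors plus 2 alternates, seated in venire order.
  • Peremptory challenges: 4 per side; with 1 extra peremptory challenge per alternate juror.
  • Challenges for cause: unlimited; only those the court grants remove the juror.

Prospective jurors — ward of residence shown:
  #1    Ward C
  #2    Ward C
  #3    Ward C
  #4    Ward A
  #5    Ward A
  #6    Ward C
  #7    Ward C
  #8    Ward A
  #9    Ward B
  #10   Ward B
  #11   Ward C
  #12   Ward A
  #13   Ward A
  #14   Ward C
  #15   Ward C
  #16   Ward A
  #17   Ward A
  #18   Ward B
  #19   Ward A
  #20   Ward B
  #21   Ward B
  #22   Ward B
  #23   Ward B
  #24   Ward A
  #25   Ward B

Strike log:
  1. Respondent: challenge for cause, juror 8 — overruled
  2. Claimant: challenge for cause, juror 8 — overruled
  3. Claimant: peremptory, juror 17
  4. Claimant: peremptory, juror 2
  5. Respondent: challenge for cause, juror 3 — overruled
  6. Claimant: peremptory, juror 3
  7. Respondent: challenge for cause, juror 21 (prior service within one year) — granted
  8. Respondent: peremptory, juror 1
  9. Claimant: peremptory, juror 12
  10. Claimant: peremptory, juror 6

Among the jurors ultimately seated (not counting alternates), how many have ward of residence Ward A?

4

Removed: #1, #2, #3, #6, #12, #17, #21.
Seated jurors 1–9: #4, #5, #7, #8, #9, #10, #11, #13, #14 (alternates #15, #16 not counted).
Of those, in Ward A: #4, #5, #8, #13 → 4.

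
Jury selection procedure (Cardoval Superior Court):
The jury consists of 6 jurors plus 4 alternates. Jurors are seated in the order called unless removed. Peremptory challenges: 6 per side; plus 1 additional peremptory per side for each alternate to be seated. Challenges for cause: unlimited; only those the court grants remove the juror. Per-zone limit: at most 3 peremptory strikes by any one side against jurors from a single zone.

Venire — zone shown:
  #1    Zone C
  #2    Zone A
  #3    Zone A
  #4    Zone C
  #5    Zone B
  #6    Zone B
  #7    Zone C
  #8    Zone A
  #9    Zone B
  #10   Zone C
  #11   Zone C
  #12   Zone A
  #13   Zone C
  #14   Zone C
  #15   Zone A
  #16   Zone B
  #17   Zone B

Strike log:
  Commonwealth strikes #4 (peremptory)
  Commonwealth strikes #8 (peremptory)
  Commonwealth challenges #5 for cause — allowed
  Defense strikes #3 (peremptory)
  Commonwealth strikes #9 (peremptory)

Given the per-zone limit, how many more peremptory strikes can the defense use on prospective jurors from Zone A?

Defense peremptories so far: #3 — 1 of 10 used, 9 left overall.
Against Zone A: #3 — 1 used; per-zone cap 3 leaves 2.
Binding limit: min(9, 2) = 2.

2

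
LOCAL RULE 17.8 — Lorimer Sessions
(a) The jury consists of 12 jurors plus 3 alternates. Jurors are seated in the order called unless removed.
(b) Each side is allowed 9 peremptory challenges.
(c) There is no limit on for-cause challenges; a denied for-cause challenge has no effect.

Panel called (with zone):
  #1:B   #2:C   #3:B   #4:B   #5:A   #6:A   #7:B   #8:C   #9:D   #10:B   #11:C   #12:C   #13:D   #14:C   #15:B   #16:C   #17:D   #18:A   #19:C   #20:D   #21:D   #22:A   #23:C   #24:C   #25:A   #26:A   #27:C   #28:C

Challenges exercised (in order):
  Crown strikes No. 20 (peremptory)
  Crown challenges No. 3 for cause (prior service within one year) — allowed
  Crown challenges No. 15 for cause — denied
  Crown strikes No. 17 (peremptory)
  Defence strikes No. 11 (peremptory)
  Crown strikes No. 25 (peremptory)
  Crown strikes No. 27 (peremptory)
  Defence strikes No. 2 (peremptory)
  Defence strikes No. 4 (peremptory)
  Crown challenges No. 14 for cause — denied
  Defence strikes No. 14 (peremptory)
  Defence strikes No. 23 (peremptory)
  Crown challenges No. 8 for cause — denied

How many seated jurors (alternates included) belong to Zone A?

Removed: #2, #3, #4, #11, #14, #17, #20, #23, #25, #27.
Seated (15 incl. alternates): #1, #5, #6, #7, #8, #9, #10, #12, #13, #15, #16, #18, #19, #21, #22.
Of those, in Zone A: #5, #6, #18, #22 → 4.

4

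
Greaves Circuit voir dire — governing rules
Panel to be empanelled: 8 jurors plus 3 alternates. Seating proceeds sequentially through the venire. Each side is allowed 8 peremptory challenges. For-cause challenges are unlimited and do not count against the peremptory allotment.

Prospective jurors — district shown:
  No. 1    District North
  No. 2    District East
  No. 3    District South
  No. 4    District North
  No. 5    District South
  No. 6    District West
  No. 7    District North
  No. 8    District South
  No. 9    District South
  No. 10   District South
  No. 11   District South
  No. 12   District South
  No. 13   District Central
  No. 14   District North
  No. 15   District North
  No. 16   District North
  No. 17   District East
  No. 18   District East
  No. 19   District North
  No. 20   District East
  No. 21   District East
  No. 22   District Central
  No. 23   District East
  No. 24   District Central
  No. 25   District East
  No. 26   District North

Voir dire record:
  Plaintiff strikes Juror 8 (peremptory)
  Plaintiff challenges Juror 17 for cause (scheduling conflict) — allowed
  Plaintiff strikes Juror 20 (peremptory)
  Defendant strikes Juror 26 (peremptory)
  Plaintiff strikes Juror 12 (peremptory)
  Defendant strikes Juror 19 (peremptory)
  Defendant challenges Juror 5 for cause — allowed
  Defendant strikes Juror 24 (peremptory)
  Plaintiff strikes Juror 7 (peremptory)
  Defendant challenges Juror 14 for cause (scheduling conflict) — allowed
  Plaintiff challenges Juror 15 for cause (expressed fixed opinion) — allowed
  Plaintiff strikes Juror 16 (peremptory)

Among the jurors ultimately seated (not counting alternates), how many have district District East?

1

Removed: #5, #7, #8, #12, #14, #15, #16, #17, #19, #20, #24, #26.
Seated jurors 1–8: #1, #2, #3, #4, #6, #9, #10, #11 (alternates #13, #18, #21 not counted).
Of those, in District East: #2 → 1.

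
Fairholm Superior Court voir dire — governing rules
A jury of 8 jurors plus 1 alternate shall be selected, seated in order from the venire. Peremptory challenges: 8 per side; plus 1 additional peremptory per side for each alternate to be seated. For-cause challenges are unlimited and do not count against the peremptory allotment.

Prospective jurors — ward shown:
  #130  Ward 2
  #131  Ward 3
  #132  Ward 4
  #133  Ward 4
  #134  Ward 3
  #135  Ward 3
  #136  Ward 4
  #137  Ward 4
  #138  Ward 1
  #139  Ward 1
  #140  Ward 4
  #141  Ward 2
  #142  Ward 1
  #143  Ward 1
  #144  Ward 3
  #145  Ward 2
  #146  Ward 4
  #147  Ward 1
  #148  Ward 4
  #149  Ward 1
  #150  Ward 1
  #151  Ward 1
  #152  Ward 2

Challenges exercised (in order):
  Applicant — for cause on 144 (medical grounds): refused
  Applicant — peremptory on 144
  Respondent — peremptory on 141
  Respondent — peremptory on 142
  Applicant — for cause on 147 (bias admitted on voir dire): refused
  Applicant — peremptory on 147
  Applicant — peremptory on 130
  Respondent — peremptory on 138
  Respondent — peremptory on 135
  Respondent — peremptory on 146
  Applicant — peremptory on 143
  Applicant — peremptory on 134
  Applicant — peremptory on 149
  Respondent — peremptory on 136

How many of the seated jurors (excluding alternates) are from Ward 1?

Removed: #130, #134, #135, #136, #138, #141, #142, #143, #144, #146, #147, #149.
Seated jurors 1–8: #131, #132, #133, #137, #139, #140, #145, #148 (alternates #150 not counted).
Of those, in Ward 1: #139 → 1.

1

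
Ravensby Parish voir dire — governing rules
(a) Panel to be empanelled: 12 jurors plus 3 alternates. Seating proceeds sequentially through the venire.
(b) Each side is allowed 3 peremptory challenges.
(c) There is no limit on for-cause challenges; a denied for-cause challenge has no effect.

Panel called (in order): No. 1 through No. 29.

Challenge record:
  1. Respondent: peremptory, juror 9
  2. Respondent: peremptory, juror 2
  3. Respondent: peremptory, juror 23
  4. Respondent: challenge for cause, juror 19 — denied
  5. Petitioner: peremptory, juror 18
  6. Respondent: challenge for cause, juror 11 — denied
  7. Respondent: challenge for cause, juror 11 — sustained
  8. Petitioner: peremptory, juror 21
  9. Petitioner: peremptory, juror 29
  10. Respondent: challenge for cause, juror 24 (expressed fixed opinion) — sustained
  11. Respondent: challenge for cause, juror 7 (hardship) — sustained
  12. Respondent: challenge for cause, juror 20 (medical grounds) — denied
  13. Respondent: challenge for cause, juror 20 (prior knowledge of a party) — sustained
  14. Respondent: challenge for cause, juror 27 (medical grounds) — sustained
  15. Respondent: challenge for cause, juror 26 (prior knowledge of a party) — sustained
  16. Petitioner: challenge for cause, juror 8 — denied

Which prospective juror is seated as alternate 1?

Removed: #2, #7, #9, #11, #18, #20, #21, #23, #24, #26, #27, #29. (#8, #19 stay — for-cause denied.)
Filling seats in venire order through position 13: #1, #3, #4, #5, #6, #8, #10, #12, #13, #14, #15, #16, #17.
So alternate 1 is #17.

17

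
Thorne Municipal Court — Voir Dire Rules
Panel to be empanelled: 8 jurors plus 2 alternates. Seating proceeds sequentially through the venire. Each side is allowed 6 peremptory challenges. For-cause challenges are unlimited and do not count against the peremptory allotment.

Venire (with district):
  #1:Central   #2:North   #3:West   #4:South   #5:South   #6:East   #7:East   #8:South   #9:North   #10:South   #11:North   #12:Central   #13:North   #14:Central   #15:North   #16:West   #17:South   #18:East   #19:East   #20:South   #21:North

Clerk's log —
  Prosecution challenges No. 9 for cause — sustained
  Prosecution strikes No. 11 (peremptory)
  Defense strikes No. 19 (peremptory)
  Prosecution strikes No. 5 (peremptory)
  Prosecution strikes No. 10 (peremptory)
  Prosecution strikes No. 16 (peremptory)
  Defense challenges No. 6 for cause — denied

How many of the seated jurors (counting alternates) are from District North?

Removed: #5, #9, #10, #11, #16, #19.
Seated (10 incl. alternates): #1, #2, #3, #4, #6, #7, #8, #12, #13, #14.
Of those, in District North: #2, #13 → 2.

2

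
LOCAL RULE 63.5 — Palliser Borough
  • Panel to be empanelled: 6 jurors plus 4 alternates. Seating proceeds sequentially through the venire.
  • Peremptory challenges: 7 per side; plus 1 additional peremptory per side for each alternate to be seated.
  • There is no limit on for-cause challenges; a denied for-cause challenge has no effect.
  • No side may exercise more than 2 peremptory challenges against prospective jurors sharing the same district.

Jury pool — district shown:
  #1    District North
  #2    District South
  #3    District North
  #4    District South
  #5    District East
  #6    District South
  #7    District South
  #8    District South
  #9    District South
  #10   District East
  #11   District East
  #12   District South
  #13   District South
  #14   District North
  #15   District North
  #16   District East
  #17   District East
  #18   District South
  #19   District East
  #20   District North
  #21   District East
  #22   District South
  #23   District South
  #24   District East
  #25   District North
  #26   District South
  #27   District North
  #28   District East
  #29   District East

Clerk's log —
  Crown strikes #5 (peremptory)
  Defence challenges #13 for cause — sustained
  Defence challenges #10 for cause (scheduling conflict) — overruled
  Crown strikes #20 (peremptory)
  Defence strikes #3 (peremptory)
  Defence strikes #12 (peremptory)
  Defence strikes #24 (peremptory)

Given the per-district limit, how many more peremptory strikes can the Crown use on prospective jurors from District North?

Crown peremptories so far: #5, #20 — 2 of 11 used, 9 left overall.
Against District North: #20 — 1 used; per-district cap 2 leaves 1.
Binding limit: min(9, 1) = 1.

1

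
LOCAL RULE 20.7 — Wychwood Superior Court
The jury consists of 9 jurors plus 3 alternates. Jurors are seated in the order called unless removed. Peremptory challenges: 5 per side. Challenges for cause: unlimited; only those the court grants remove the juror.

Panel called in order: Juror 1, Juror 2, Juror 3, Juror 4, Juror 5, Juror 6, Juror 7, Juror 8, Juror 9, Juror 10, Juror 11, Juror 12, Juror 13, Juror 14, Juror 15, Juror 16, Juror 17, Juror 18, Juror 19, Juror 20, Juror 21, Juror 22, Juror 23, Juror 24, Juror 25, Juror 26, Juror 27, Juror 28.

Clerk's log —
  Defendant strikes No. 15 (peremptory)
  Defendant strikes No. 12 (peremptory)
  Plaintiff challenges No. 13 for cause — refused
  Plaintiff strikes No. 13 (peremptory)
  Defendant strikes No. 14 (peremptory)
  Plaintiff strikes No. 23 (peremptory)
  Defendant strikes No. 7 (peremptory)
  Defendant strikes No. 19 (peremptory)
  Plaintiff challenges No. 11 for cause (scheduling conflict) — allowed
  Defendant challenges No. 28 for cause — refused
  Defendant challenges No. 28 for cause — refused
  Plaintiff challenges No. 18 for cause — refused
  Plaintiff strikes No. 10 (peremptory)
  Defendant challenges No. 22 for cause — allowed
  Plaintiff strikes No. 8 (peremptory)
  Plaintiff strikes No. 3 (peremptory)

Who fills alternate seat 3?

24

Removed: #3, #7, #8, #10, #11, #12, #13, #14, #15, #19, #22, #23. (#18, #28 stay — for-cause denied.)
Filling seats in venire order through position 12: #1, #2, #4, #5, #6, #9, #16, #17, #18, #20, #21, #24.
So alternate 3 is #24.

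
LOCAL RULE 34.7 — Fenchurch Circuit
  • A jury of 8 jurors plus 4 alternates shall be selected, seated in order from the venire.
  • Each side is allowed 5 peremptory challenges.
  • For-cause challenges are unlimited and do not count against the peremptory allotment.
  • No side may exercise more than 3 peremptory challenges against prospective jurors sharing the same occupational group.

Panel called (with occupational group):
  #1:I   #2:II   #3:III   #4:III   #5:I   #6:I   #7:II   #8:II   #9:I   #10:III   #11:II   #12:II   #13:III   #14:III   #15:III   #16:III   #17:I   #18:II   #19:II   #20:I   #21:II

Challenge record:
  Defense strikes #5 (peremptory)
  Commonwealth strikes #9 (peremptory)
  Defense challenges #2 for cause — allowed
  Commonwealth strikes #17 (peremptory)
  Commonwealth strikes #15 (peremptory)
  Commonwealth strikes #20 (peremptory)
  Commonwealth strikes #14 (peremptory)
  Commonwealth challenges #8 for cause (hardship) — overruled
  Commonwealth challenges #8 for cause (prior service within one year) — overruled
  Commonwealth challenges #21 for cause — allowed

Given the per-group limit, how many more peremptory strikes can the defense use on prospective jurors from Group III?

3

Defense peremptories so far: #5 — 1 of 5 used, 4 left overall.
Against Group III: none yet — per-group cap 3 leaves 3.
Binding limit: min(4, 3) = 3.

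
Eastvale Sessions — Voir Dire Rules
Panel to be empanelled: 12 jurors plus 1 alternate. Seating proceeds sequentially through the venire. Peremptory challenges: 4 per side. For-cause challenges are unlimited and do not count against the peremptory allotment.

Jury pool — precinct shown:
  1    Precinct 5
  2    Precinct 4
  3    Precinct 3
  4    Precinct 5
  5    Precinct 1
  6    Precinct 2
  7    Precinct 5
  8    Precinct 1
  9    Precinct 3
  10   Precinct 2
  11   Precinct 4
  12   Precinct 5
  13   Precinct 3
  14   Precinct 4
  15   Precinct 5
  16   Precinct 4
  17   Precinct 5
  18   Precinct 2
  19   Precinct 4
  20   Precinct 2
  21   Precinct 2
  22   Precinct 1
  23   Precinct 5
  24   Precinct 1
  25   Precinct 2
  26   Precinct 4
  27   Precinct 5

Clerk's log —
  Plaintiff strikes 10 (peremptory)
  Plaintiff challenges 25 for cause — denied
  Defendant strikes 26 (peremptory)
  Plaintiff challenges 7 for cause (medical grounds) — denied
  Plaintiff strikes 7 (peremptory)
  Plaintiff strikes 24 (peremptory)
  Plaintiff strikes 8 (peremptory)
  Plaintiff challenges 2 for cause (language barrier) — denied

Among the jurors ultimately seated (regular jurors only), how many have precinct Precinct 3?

Removed: #7, #8, #10, #24, #26.
Seated jurors 1–12: #1, #2, #3, #4, #5, #6, #9, #11, #12, #13, #14, #15 (alternates #16 not counted).
Of those, in Precinct 3: #3, #9, #13 → 3.

3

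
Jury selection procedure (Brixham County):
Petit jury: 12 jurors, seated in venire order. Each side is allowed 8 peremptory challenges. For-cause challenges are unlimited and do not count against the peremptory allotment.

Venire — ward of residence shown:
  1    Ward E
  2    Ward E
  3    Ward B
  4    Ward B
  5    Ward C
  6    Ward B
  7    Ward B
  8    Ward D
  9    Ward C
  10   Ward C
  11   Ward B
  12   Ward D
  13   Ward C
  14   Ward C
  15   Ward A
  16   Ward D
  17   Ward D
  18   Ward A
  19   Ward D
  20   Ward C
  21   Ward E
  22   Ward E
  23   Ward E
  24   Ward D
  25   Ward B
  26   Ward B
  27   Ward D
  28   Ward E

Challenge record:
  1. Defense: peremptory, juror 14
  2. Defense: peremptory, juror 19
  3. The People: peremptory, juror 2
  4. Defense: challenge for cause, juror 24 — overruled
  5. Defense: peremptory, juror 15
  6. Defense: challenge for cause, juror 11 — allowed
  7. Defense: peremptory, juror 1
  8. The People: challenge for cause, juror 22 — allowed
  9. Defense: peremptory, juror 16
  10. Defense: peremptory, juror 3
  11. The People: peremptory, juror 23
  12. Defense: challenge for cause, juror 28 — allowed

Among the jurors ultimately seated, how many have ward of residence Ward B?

3

Removed: #1, #2, #3, #11, #14, #15, #16, #19, #22, #23, #28.
Seated jurors 1–12: #4, #5, #6, #7, #8, #9, #10, #12, #13, #17, #18, #20.
Of those, in Ward B: #4, #6, #7 → 3.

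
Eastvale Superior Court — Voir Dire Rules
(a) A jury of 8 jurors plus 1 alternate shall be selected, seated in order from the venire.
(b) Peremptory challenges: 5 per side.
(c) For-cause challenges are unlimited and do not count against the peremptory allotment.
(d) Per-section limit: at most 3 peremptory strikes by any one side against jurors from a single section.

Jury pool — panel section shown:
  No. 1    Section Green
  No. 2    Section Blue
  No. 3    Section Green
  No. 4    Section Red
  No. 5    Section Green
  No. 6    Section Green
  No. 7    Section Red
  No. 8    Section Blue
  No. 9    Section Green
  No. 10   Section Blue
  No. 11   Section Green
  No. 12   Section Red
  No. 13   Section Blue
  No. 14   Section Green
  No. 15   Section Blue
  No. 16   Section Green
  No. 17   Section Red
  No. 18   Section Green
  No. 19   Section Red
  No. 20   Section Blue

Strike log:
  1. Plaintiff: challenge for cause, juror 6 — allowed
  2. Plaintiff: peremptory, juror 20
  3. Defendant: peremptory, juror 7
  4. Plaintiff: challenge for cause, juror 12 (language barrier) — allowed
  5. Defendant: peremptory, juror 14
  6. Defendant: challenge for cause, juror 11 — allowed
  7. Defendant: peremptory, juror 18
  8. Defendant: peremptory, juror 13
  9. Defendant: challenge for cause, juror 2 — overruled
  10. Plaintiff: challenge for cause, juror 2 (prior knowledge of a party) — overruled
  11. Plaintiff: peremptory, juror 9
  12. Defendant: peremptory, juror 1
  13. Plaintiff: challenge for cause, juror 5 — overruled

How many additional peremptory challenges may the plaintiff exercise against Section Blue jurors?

2

Plaintiff peremptories so far: #20, #9 — 2 of 5 used, 3 left overall.
Against Section Blue: #20 — 1 used; per-section cap 3 leaves 2.
Binding limit: min(3, 2) = 2.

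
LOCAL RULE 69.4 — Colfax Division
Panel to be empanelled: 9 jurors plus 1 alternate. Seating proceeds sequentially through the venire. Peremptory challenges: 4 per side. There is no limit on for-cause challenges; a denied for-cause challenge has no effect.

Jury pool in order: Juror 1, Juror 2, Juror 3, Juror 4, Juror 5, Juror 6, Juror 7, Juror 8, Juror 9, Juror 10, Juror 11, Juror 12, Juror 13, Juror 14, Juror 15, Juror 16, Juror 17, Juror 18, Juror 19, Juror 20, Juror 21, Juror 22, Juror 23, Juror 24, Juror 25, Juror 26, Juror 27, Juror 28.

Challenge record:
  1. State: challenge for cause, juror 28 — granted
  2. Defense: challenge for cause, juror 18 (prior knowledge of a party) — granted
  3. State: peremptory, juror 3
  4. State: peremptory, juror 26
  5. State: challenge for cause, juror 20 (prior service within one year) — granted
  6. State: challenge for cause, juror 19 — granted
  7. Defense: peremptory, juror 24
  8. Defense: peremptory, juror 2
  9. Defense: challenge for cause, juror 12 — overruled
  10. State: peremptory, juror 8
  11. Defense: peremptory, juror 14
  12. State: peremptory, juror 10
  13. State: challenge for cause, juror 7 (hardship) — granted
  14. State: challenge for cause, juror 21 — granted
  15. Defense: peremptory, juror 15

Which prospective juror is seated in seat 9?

16

Removed: #2, #3, #7, #8, #10, #14, #15, #18, #19, #20, #21, #24, #26, #28. (#12 stays — for-cause denied.)
Seating in order: seats 1–9 → #1, #4, #5, #6, #9, #11, #12, #13, #16; alternates → #17.
So seat 9 is #16.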